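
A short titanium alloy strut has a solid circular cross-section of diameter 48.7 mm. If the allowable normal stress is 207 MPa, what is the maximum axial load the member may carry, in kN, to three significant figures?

386 kN

A = 1863 mm².
P_max = σ_allow · A = 207 · 1863 = 385600 N = 385.6 kN.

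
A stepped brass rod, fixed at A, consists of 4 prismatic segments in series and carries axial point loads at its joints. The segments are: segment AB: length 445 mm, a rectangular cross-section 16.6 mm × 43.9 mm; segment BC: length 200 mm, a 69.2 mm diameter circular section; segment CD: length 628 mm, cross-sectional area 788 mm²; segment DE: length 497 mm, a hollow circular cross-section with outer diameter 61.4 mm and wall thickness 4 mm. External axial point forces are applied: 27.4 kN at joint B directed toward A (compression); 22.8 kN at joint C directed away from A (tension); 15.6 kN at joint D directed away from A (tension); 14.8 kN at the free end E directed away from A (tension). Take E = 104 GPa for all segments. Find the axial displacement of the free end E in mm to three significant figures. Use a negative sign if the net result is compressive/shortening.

0.510 mm

Internal axial forces (sectioning from the free end, tension +): N_DE = 14.8 kN, N_CD = 30.4 kN, N_BC = 53.2 kN, N_AB = 25.8 kN.
A_AB = 728.7 mm².
A_BC = 3761 mm².
A_DE = 721.3 mm².
δ_AB = 25800·445/(728.7·104000) = 0.1515 mm
δ_BC = 53200·200/(3761·104000) = 0.0272 mm
δ_CD = 30400·628/(788·104000) = 0.233 mm
δ_DE = 14800·497/(721.3·104000) = 0.09805 mm
δ = Σδ_i = 0.5097 mm.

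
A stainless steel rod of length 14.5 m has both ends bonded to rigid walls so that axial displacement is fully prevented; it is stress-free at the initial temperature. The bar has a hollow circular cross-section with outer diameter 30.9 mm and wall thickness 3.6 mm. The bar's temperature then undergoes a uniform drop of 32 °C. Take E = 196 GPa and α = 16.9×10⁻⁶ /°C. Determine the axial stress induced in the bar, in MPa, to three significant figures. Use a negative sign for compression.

106 MPa

Free thermal expansion αLΔT = 16.9e-6 · 14500 · -32 = -7.842 mm.
The walls impose strain ε = −(-7.842)/14500 = 5.4080e-04; σ = Eε = 196000 · 5.4080e-04 = 106 MPa.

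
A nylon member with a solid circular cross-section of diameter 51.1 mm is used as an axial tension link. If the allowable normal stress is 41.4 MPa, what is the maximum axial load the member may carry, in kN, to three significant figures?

A = 2051 mm².
P_max = σ_allow · A = 41.4 · 2051 = 84900 N = 84.9 kN.

84.9 kN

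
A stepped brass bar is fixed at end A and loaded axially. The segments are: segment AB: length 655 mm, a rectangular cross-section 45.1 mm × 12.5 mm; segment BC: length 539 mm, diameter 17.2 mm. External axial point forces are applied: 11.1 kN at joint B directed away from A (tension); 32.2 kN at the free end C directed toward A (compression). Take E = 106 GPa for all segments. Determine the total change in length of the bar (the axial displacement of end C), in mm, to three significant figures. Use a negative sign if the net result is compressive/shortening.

Internal axial forces (sectioning from the free end, tension +): N_BC = -32.2 kN, N_AB = -21.1 kN.
A_AB = 563.8 mm².
A_BC = 232.4 mm².
δ_AB = -21100·655/(563.8·106000) = -0.2313 mm
δ_BC = -32200·539/(232.4·106000) = -0.7047 mm
δ = Σδ_i = -0.936 mm.

-0.936 mm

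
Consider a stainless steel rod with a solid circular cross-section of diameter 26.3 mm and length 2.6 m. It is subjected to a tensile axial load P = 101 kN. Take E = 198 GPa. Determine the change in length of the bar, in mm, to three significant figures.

2.44 mm

A = 543.3 mm².
δ_mech = NL/(AE) = 101000·2600/(543.3·198000) = 2.441 mm.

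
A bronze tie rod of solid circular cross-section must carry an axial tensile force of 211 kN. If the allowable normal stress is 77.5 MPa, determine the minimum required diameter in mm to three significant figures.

Required area A ≥ P/σ_allow = 211000/77.5 = 2723 mm².
For a solid circular section, d ≥ √(4A/π) = 58.88 mm.

58.9 mm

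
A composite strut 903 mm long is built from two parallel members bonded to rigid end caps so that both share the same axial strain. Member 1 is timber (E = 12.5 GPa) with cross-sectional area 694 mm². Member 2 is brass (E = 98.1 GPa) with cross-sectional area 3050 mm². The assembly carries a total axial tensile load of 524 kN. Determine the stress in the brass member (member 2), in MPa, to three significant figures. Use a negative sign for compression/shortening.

Equal strain + equilibrium ⇒ each member carries load in proportion to AE: A₁E₁ = 8675000 N, A₂E₂ = 299200000 N, ΣAE = 307900000 N.
σ₂ = P·E₂/ΣAE = 524000·98100/307900000 = 167 MPa.

167 MPa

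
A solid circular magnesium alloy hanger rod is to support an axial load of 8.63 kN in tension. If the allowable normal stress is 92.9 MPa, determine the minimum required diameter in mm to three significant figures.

10.9 mm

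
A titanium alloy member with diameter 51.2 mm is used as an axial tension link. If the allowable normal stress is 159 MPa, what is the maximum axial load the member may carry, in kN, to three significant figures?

327 kN

A = 2059 mm².
P_max = σ_allow · A = 159 · 2059 = 327400 N = 327.4 kN.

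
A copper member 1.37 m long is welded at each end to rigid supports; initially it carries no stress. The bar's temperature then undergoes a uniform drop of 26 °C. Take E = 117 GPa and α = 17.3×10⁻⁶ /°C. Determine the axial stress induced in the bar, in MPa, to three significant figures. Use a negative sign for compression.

Free thermal expansion αLΔT = 17.3e-6 · 1370 · -26 = -0.6162 mm.
The walls impose strain ε = −(-0.6162)/1370 = 4.4980e-04; σ = Eε = 117000 · 4.4980e-04 = 52.63 MPa.

52.6 MPa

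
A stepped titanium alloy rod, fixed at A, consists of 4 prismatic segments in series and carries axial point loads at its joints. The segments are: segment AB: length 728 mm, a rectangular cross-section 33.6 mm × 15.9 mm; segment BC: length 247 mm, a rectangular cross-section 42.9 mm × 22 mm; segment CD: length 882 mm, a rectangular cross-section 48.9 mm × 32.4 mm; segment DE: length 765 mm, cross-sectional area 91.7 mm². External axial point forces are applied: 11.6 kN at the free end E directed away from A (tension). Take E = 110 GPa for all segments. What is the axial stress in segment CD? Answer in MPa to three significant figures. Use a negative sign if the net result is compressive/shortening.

Internal axial forces (sectioning from the free end, tension +): N_DE = 11.6 kN, N_CD = 11.6 kN, N_BC = 11.6 kN, N_AB = 11.6 kN.
A_CD = 1584 mm².
σ_CD = N_CD/A_CD = 11600/1584 = 7.322 MPa.

7.32 MPa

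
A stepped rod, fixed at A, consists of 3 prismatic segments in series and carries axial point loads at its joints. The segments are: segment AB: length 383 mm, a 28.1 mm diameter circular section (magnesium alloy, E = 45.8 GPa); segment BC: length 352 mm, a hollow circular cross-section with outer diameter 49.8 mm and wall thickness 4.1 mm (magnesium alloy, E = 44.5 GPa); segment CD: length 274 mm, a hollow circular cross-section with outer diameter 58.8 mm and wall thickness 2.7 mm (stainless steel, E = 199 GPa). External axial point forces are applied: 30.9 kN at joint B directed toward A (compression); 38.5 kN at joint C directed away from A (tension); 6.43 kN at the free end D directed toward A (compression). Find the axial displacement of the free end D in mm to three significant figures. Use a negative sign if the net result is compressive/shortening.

0.428 mm

Internal axial forces (sectioning from the free end, tension +): N_CD = -6.43 kN, N_BC = 32.07 kN, N_AB = 1.17 kN.
A_AB = 620.2 mm².
A_BC = 588.6 mm².
A_CD = 475.9 mm².
δ_AB = 1170·383/(620.2·45800) = 0.01578 mm
δ_BC = 32070·352/(588.6·44500) = 0.431 mm
δ_CD = -6430·274/(475.9·199000) = -0.01861 mm
δ = Σδ_i = 0.4281 mm.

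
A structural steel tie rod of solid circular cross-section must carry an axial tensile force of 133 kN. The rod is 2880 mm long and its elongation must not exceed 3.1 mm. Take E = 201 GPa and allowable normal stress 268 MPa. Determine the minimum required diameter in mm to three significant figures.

28.0 mm

Required area A ≥ P/σ_allow = 133000/268 = 496.3 mm².
For a solid circular section, d ≥ √(4A/π) = 25.14 mm.
Elongation limit: A ≥ PL/(Eδ_allow) = 133000·2880/(201000·3.1) = 614.7 mm² ⇒ d ≥ 27.98 mm.
The elongation limit governs.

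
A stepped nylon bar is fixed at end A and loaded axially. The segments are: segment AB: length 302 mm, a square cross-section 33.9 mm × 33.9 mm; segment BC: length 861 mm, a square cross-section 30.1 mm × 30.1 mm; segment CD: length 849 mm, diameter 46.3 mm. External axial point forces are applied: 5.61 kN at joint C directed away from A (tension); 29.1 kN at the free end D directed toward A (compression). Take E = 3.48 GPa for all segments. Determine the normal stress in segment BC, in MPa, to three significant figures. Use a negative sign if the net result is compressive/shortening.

-25.9 MPa

Internal axial forces (sectioning from the free end, tension +): N_CD = -29.1 kN, N_BC = -23.49 kN, N_AB = -23.49 kN.
A_BC = 906 mm².
σ_BC = N_BC/A_BC = -23490/906 = -25.93 MPa.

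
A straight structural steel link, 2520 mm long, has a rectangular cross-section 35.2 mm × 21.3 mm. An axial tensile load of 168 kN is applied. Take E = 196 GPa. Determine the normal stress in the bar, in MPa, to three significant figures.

224 MPa

A = 749.8 mm².
σ = N/A = 168000/749.8 = 224.1 MPa.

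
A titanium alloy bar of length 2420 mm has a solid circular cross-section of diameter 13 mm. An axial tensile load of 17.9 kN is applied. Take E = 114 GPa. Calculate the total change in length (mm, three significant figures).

2.86 mm

A = 132.7 mm².
δ_mech = NL/(AE) = 17900·2420/(132.7·114000) = 2.863 mm.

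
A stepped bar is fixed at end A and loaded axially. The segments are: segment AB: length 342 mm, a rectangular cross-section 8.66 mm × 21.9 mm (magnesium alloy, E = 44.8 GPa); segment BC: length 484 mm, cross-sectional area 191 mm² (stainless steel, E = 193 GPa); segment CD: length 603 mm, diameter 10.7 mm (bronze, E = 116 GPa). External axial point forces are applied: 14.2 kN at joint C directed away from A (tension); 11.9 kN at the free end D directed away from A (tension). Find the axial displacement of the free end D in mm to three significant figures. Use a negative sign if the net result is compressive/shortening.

2.08 mm

Internal axial forces (sectioning from the free end, tension +): N_CD = 11.9 kN, N_BC = 26.1 kN, N_AB = 26.1 kN.
A_AB = 189.7 mm².
A_CD = 89.92 mm².
δ_AB = 26100·342/(189.7·44800) = 1.051 mm
δ_BC = 26100·484/(191·193000) = 0.3427 mm
δ_CD = 11900·603/(89.92·116000) = 0.6879 mm
δ = Σδ_i = 2.081 mm.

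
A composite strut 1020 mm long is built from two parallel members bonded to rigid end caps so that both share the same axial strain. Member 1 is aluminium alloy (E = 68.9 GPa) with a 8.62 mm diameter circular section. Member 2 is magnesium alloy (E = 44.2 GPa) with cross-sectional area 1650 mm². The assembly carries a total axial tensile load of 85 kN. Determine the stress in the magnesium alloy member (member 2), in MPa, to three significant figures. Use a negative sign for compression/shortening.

48.8 MPa

A_1 = 58.36 mm².
Equal strain + equilibrium ⇒ each member carries load in proportion to AE: A₁E₁ = 4021000 N, A₂E₂ = 72930000 N, ΣAE = 76950000 N.
σ₂ = P·E₂/ΣAE = 85000·44200/76950000 = 48.82 MPa.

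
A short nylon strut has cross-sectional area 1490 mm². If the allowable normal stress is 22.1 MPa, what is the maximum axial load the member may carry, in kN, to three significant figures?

32.9 kN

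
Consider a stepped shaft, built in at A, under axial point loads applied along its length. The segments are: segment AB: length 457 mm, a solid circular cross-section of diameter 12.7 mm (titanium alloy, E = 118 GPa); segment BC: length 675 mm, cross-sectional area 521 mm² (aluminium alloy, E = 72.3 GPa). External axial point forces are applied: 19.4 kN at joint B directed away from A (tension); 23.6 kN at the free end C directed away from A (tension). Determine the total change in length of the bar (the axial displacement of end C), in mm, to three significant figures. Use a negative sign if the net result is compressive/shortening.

Internal axial forces (sectioning from the free end, tension +): N_BC = 23.6 kN, N_AB = 43 kN.
A_AB = 126.7 mm².
δ_AB = 43000·457/(126.7·118000) = 1.315 mm
δ_BC = 23600·675/(521·72300) = 0.4229 mm
δ = Σδ_i = 1.738 mm.

1.74 mm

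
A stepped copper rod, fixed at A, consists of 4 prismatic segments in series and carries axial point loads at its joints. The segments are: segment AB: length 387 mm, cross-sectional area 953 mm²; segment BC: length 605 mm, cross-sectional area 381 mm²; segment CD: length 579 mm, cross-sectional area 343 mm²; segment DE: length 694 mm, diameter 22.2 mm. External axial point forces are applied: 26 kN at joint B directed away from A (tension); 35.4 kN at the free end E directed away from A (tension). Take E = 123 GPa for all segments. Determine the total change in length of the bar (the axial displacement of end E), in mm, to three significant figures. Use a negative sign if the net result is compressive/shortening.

1.66 mm

Internal axial forces (sectioning from the free end, tension +): N_DE = 35.4 kN, N_CD = 35.4 kN, N_BC = 35.4 kN, N_AB = 61.4 kN.
A_DE = 387.1 mm².
δ_AB = 61400·387/(953·123000) = 0.2027 mm
δ_BC = 35400·605/(381·123000) = 0.457 mm
δ_CD = 35400·579/(343·123000) = 0.4858 mm
δ_DE = 35400·694/(387.1·123000) = 0.516 mm
δ = Σδ_i = 1.662 mm.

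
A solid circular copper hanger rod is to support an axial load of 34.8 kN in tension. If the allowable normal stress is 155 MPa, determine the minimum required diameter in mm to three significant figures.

Required area A ≥ P/σ_allow = 34800/155 = 224.5 mm².
For a solid circular section, d ≥ √(4A/π) = 16.91 mm.

16.9 mm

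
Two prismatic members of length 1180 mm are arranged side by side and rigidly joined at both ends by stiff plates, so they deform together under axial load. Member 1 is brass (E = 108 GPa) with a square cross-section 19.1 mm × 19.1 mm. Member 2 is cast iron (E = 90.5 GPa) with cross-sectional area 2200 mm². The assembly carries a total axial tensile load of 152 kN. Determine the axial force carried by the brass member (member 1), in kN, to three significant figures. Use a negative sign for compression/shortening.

25.1 kN

A_1 = 364.8 mm².
Equal strain + equilibrium ⇒ each member carries load in proportion to AE: A₁E₁ = 39400000 N, A₂E₂ = 199100000 N, ΣAE = 238500000 N.
F₁ = P·A₁E₁/ΣAE = 152000·39400000/238500000 = 25110 N.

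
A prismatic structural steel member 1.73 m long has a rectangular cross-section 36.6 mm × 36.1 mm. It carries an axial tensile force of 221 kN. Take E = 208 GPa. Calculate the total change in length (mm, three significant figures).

1.39 mm

A = 1321 mm².
δ_mech = NL/(AE) = 221000·1730/(1321·208000) = 1.391 mm.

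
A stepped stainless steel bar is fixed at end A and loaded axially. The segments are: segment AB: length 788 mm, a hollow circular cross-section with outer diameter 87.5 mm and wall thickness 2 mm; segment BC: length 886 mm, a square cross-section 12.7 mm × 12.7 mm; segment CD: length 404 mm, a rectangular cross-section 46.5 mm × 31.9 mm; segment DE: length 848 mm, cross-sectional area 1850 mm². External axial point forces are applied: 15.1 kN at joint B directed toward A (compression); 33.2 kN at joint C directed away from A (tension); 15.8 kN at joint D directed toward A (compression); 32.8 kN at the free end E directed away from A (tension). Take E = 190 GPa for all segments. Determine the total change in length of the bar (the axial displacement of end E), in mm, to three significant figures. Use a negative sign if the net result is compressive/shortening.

1.83 mm

Internal axial forces (sectioning from the free end, tension +): N_DE = 32.8 kN, N_CD = 17 kN, N_BC = 50.2 kN, N_AB = 35.1 kN.
A_AB = 537.2 mm².
A_BC = 161.3 mm².
A_CD = 1483 mm².
δ_AB = 35100·788/(537.2·190000) = 0.271 mm
δ_BC = 50200·886/(161.3·190000) = 1.451 mm
δ_CD = 17000·404/(1483·190000) = 0.02437 mm
δ_DE = 32800·848/(1850·190000) = 0.07913 mm
δ = Σδ_i = 1.826 mm.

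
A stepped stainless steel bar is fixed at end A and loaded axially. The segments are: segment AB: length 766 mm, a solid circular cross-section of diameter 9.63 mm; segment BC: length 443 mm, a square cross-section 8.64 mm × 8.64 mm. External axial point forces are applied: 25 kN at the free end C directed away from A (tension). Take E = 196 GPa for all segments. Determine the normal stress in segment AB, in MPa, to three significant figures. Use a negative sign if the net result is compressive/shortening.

Internal axial forces (sectioning from the free end, tension +): N_BC = 25 kN, N_AB = 25 kN.
A_AB = 72.84 mm².
σ_AB = N_AB/A_AB = 25000/72.84 = 343.2 MPa.

343 MPa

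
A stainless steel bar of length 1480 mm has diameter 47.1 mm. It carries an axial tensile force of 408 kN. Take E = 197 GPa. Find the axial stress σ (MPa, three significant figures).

234 MPa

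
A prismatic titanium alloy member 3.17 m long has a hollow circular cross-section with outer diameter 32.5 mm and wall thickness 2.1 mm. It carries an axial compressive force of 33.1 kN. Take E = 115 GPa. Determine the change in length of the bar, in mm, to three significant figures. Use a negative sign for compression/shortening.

A = 200.6 mm².
δ_mech = NL/(AE) = -33100·3170/(200.6·115000) = -4.549 mm.

-4.55 mm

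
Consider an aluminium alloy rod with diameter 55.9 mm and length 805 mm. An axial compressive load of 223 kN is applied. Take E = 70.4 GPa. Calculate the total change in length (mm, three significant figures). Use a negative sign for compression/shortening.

-1.04 mm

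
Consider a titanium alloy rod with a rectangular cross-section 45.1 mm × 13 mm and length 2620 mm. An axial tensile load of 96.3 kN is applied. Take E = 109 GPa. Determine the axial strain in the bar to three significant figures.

A = 586.3 mm².
σ = N/A = 164.3 MPa; ε = σ/E = 164.3/109000 = 1.507e-03.

0.00151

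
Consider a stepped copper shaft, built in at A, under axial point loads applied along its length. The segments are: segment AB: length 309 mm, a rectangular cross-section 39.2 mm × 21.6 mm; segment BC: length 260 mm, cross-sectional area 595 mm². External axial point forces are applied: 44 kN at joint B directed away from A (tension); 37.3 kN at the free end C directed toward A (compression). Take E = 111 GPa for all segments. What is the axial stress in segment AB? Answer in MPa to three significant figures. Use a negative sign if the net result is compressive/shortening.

7.91 MPa

Internal axial forces (sectioning from the free end, tension +): N_BC = -37.3 kN, N_AB = 6.7 kN.
A_AB = 846.7 mm².
σ_AB = N_AB/A_AB = 6700/846.7 = 7.913 MPa.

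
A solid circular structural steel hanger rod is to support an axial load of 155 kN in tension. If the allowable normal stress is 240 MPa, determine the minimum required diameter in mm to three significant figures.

28.7 mm

Required area A ≥ P/σ_allow = 155000/240 = 645.8 mm².
For a solid circular section, d ≥ √(4A/π) = 28.68 mm.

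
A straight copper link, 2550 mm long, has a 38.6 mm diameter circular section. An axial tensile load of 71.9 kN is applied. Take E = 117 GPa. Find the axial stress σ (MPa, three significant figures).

A = 1170 mm².
σ = N/A = 71900/1170 = 61.44 MPa.

61.4 MPa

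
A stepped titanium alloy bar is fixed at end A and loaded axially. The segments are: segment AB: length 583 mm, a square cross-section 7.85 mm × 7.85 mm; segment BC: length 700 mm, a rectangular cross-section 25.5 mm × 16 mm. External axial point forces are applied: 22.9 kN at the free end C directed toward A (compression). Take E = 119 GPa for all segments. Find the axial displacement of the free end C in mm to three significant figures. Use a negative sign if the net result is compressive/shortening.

Internal axial forces (sectioning from the free end, tension +): N_BC = -22.9 kN, N_AB = -22.9 kN.
A_AB = 61.62 mm².
A_BC = 408 mm².
δ_AB = -22900·583/(61.62·119000) = -1.821 mm
δ_BC = -22900·700/(408·119000) = -0.3302 mm
δ = Σδ_i = -2.151 mm.

-2.15 mm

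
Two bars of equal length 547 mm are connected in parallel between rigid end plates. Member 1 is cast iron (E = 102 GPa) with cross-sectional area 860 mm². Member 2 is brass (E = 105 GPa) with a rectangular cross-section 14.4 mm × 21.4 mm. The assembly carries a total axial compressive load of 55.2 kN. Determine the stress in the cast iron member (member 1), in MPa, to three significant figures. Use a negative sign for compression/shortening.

-46.9 MPa

A_2 = 308.2 mm².
Equal strain + equilibrium ⇒ each member carries load in proportion to AE: A₁E₁ = 87720000 N, A₂E₂ = 32360000 N, ΣAE = 120100000 N.
σ₁ = P·E₁/ΣAE = -55200·102000/120100000 = -46.89 MPa.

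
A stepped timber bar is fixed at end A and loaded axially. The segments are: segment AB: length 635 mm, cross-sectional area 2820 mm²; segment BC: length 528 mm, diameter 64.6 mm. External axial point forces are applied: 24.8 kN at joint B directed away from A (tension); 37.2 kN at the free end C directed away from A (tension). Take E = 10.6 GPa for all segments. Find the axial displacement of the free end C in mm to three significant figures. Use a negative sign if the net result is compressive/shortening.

Internal axial forces (sectioning from the free end, tension +): N_BC = 37.2 kN, N_AB = 62 kN.
A_BC = 3278 mm².
δ_AB = 62000·635/(2820·10600) = 1.317 mm
δ_BC = 37200·528/(3278·10600) = 0.5653 mm
δ = Σδ_i = 1.882 mm.

1.88 mm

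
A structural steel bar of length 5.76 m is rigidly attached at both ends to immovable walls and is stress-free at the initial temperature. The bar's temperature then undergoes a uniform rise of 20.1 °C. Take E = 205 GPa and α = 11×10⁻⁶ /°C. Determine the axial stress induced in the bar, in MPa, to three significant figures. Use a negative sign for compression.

Free thermal expansion αLΔT = 11e-6 · 5760 · 20.1 = 1.274 mm.
The walls impose strain ε = −(1.274)/5760 = -2.2110e-04; σ = Eε = 205000 · -2.2110e-04 = -45.33 MPa.

-45.3 MPa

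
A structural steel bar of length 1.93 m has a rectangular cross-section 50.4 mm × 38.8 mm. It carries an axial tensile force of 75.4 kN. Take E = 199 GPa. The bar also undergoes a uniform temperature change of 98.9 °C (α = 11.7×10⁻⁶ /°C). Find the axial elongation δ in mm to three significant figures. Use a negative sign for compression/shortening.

A = 1956 mm².
δ_mech = NL/(AE) = 75400·1930/(1956·199000) = 0.3739 mm.
δ_thermal = αLΔT = 11.7e-6·1930·98.9 = 2.233 mm.
δ = δ_mech + δ_thermal = 2.607 mm.

2.61 mm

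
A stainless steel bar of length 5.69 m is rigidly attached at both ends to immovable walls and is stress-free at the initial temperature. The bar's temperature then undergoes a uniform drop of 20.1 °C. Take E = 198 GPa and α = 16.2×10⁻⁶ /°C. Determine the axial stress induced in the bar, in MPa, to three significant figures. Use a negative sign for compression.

Free thermal expansion αLΔT = 16.2e-6 · 5690 · -20.1 = -1.853 mm.
The walls impose strain ε = −(-1.853)/5690 = 3.2562e-04; σ = Eε = 198000 · 3.2562e-04 = 64.47 MPa.

64.5 MPa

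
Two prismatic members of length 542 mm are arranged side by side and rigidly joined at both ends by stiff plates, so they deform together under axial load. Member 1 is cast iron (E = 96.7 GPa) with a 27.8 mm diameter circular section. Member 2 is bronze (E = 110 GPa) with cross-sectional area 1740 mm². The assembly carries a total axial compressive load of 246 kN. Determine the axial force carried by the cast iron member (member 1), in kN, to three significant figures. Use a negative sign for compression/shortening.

A_1 = 607 mm².
Equal strain + equilibrium ⇒ each member carries load in proportion to AE: A₁E₁ = 58700000 N, A₂E₂ = 191400000 N, ΣAE = 250100000 N.
F₁ = P·A₁E₁/ΣAE = -246000·58700000/250100000 = -57730 N.

-57.7 kN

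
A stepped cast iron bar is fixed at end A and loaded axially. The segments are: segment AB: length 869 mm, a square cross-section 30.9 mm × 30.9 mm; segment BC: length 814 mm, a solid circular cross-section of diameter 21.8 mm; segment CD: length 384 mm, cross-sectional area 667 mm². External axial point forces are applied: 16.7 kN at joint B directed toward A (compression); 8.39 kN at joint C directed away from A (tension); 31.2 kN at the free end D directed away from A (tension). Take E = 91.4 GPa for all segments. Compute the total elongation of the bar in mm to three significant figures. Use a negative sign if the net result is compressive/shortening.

1.37 mm

Internal axial forces (sectioning from the free end, tension +): N_CD = 31.2 kN, N_BC = 39.59 kN, N_AB = 22.89 kN.
A_AB = 954.8 mm².
A_BC = 373.3 mm².
δ_AB = 22890·869/(954.8·91400) = 0.2279 mm
δ_BC = 39590·814/(373.3·91400) = 0.9446 mm
δ_CD = 31200·384/(667·91400) = 0.1965 mm
δ = Σδ_i = 1.369 mm.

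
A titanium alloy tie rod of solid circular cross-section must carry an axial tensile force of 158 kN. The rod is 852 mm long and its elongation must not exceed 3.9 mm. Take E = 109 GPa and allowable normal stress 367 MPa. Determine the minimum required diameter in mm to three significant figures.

23.4 mm

Required area A ≥ P/σ_allow = 158000/367 = 430.5 mm².
For a solid circular section, d ≥ √(4A/π) = 23.41 mm.
Elongation limit: A ≥ PL/(Eδ_allow) = 158000·852/(109000·3.9) = 316.7 mm² ⇒ d ≥ 20.08 mm.
The stress limit governs.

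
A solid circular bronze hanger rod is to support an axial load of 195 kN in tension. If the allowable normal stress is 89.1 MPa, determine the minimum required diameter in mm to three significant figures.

Required area A ≥ P/σ_allow = 195000/89.1 = 2189 mm².
For a solid circular section, d ≥ √(4A/π) = 52.79 mm.

52.8 mm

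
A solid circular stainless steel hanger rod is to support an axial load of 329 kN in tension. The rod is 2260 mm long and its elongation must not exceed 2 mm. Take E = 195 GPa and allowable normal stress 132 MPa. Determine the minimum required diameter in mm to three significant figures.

Required area A ≥ P/σ_allow = 329000/132 = 2492 mm².
For a solid circular section, d ≥ √(4A/π) = 56.33 mm.
Elongation limit: A ≥ PL/(Eδ_allow) = 329000·2260/(195000·2) = 1907 mm² ⇒ d ≥ 49.27 mm.
The stress limit governs.

56.3 mm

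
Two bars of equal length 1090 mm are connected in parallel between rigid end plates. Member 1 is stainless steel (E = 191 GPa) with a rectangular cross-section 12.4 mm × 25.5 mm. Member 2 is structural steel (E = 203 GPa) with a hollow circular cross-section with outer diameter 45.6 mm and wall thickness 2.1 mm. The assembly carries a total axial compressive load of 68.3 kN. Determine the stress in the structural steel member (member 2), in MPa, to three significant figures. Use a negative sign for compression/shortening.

-117 MPa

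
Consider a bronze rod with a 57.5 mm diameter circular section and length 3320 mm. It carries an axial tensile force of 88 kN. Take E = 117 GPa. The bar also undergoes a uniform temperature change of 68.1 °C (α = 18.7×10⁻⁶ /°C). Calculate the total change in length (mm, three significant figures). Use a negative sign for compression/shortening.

A = 2597 mm².
δ_mech = NL/(AE) = 88000·3320/(2597·117000) = 0.9616 mm.
δ_thermal = αLΔT = 18.7e-6·3320·68.1 = 4.228 mm.
δ = δ_mech + δ_thermal = 5.19 mm.

5.19 mm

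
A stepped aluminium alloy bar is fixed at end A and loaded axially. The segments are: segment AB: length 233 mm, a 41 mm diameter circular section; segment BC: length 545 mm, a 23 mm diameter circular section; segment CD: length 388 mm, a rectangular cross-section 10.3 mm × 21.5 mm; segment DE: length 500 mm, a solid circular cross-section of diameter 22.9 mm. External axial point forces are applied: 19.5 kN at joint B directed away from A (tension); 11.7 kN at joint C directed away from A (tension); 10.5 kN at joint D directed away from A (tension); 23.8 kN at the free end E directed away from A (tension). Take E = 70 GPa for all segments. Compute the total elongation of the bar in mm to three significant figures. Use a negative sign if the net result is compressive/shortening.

2.30 mm

Internal axial forces (sectioning from the free end, tension +): N_DE = 23.8 kN, N_CD = 34.3 kN, N_BC = 46 kN, N_AB = 65.5 kN.
A_AB = 1320 mm².
A_BC = 415.5 mm².
A_CD = 221.5 mm².
A_DE = 411.9 mm².
δ_AB = 65500·233/(1320·70000) = 0.1651 mm
δ_BC = 46000·545/(415.5·70000) = 0.862 mm
δ_CD = 34300·388/(221.5·70000) = 0.8585 mm
δ_DE = 23800·500/(411.9·70000) = 0.4128 mm
δ = Σδ_i = 2.298 mm.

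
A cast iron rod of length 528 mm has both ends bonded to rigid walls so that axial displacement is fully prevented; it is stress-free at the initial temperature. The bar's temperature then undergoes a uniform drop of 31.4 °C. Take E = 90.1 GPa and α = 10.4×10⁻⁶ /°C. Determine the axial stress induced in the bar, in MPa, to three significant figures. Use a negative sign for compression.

29.4 MPa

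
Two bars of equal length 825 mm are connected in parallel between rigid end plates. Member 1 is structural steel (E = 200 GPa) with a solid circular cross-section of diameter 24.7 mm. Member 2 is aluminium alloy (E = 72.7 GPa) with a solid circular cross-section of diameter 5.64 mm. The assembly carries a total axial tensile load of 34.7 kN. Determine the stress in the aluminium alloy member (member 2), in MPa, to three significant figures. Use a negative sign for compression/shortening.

25.8 MPa

A_1 = 479.2 mm².
A_2 = 24.98 mm².
Equal strain + equilibrium ⇒ each member carries load in proportion to AE: A₁E₁ = 95830000 N, A₂E₂ = 1816000 N, ΣAE = 97650000 N.
σ₂ = P·E₂/ΣAE = 34700·72700/97650000 = 25.83 MPa.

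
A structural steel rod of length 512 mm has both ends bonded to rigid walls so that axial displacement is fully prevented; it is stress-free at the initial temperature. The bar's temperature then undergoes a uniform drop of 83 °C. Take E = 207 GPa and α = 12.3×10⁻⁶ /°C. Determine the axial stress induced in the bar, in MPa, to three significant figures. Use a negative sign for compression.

Free thermal expansion αLΔT = 12.3e-6 · 512 · -83 = -0.5227 mm.
The walls impose strain ε = −(-0.5227)/512 = 1.0209e-03; σ = Eε = 207000 · 1.0209e-03 = 211.3 MPa.

211 MPa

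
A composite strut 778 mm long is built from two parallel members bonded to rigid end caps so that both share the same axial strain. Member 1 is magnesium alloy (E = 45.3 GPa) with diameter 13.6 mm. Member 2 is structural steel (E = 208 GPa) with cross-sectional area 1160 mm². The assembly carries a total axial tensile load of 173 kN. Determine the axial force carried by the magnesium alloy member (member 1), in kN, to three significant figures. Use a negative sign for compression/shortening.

4.59 kN

A_1 = 145.3 mm².
Equal strain + equilibrium ⇒ each member carries load in proportion to AE: A₁E₁ = 6581000 N, A₂E₂ = 241300000 N, ΣAE = 247900000 N.
F₁ = P·A₁E₁/ΣAE = 173000·6581000/247900000 = 4593 N.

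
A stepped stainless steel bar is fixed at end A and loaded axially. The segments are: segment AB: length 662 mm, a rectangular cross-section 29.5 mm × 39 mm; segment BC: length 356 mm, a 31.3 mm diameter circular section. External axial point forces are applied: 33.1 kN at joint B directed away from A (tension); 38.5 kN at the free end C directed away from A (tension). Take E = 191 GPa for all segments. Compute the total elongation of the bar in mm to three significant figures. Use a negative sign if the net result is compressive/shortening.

0.309 mm

Internal axial forces (sectioning from the free end, tension +): N_BC = 38.5 kN, N_AB = 71.6 kN.
A_AB = 1150 mm².
A_BC = 769.4 mm².
δ_AB = 71600·662/(1150·191000) = 0.2157 mm
δ_BC = 38500·356/(769.4·191000) = 0.09326 mm
δ = Σδ_i = 0.309 mm.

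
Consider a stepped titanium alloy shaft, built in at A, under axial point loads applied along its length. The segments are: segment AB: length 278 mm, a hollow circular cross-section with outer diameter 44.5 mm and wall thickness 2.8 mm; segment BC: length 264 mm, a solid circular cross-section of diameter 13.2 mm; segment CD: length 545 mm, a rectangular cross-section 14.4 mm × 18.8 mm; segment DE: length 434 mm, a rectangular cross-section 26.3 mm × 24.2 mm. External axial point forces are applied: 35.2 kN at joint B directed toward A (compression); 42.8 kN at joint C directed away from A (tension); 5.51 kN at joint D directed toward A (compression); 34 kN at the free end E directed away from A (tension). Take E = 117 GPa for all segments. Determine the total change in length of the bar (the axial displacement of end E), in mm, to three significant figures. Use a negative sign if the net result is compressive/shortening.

2.10 mm

Internal axial forces (sectioning from the free end, tension +): N_DE = 34 kN, N_CD = 28.49 kN, N_BC = 71.29 kN, N_AB = 36.09 kN.
A_AB = 366.8 mm².
A_BC = 136.8 mm².
A_CD = 270.7 mm².
A_DE = 636.5 mm².
δ_AB = 36090·278/(366.8·117000) = 0.2338 mm
δ_BC = 71290·264/(136.8·117000) = 1.175 mm
δ_CD = 28490·545/(270.7·117000) = 0.4902 mm
δ_DE = 34000·434/(636.5·117000) = 0.1982 mm
δ = Σδ_i = 2.098 mm.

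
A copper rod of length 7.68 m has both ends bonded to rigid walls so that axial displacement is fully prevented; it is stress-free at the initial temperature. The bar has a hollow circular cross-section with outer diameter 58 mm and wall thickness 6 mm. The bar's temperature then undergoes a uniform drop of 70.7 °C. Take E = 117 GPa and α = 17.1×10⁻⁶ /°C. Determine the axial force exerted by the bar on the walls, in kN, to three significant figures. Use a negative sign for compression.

139 kN

Free thermal expansion αLΔT = 17.1e-6 · 7680 · -70.7 = -9.285 mm.
The walls impose strain ε = −(-9.285)/7680 = 1.2090e-03; σ = Eε = 117000 · 1.2090e-03 = 141.4 MPa.
Wall reaction R = σ·A = 141.4·980.2 = 138600 N = 138.6 kN.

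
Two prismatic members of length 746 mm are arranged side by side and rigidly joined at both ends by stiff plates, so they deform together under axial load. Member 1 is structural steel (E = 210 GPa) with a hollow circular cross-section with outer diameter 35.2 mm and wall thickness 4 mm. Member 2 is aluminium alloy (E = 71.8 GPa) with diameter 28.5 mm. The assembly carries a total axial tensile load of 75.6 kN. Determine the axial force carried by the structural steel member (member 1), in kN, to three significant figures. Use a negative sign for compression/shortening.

A_1 = 392.1 mm².
A_2 = 637.9 mm².
Equal strain + equilibrium ⇒ each member carries load in proportion to AE: A₁E₁ = 82330000 N, A₂E₂ = 45800000 N, ΣAE = 128100000 N.
F₁ = P·A₁E₁/ΣAE = 75600·82330000/128100000 = 48580 N.

48.6 kN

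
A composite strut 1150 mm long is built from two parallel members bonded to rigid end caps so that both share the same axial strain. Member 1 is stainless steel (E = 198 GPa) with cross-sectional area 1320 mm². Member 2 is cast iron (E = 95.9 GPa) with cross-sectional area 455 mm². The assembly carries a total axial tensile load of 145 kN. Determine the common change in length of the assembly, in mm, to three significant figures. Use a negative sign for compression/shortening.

0.547 mm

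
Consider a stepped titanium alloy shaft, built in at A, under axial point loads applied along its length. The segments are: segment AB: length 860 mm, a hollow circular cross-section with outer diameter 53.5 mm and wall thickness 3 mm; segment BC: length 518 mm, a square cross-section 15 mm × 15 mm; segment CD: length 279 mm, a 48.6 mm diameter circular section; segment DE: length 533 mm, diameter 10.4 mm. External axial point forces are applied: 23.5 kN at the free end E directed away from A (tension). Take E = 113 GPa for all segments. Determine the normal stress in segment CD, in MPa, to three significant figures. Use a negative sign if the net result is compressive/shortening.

12.7 MPa

Internal axial forces (sectioning from the free end, tension +): N_DE = 23.5 kN, N_CD = 23.5 kN, N_BC = 23.5 kN, N_AB = 23.5 kN.
A_CD = 1855 mm².
σ_CD = N_CD/A_CD = 23500/1855 = 12.67 MPa.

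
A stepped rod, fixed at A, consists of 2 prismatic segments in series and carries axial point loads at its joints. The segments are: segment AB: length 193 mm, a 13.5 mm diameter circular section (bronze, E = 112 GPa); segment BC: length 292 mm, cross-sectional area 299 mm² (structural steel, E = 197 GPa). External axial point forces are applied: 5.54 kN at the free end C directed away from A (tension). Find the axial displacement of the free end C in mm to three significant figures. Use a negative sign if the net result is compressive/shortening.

Internal axial forces (sectioning from the free end, tension +): N_BC = 5.54 kN, N_AB = 5.54 kN.
A_AB = 143.1 mm².
δ_AB = 5540·193/(143.1·112000) = 0.06669 mm
δ_BC = 5540·292/(299·197000) = 0.02746 mm
δ = Σδ_i = 0.09416 mm.

0.0942 mm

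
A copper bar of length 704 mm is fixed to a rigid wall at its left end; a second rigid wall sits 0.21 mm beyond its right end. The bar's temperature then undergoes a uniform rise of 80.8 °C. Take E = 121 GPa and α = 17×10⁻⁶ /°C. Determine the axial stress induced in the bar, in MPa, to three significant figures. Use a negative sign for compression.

-130 MPa

Free thermal expansion αLΔT = 17e-6 · 704 · 80.8 = 0.967 mm.
The walls engage after the gap closes; constrained expansion = 0.967 − 0.21 = 0.757 mm.
The walls impose strain ε = −(0.757)/704 = -1.0753e-03; σ = Eε = 121000 · -1.0753e-03 = -130.1 MPa.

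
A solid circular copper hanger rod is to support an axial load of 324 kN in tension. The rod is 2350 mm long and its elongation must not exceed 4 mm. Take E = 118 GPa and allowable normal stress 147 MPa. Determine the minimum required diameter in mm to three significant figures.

53.0 mm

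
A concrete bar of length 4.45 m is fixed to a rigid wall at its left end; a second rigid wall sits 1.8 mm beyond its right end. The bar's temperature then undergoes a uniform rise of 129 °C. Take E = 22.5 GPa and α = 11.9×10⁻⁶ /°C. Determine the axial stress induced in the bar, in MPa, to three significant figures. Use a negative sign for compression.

-25.4 MPa

Free thermal expansion αLΔT = 11.9e-6 · 4450 · 129 = 6.831 mm.
The walls engage after the gap closes; constrained expansion = 6.831 − 1.8 = 5.031 mm.
The walls impose strain ε = −(5.031)/4450 = -1.1306e-03; σ = Eε = 22500 · -1.1306e-03 = -25.44 MPa.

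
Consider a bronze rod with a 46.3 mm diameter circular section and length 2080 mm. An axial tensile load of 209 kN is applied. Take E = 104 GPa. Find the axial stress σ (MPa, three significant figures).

124 MPa

A = 1684 mm².
σ = N/A = 209000/1684 = 124.1 MPa.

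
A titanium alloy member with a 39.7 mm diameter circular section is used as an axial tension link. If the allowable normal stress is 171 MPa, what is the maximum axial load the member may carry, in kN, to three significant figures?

A = 1238 mm².
P_max = σ_allow · A = 171 · 1238 = 211700 N = 211.7 kN.

212 kN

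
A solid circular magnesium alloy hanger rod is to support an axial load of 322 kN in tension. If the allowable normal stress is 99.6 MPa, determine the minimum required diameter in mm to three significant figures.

64.2 mm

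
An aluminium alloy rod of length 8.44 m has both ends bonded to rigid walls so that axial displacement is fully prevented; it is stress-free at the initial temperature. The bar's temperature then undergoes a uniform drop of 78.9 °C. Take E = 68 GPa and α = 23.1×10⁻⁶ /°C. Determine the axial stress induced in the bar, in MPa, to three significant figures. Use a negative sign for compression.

124 MPa

Free thermal expansion αLΔT = 23.1e-6 · 8440 · -78.9 = -15.38 mm.
The walls impose strain ε = −(-15.38)/8440 = 1.8226e-03; σ = Eε = 68000 · 1.8226e-03 = 123.9 MPa.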